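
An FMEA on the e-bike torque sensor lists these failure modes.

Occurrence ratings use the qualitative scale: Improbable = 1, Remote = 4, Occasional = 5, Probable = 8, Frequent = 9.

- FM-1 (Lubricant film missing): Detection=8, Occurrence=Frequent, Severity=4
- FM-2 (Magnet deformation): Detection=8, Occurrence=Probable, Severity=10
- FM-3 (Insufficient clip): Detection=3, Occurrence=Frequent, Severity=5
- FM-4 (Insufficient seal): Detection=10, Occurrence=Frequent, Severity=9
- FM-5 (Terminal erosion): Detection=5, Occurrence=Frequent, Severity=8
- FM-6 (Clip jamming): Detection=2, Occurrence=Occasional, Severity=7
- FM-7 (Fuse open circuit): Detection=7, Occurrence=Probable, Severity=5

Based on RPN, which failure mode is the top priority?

FM-4

RPN = Severity × Occurrence × Detection:
  FM-1: 4 × 9 × 8 = 288
  FM-2: 10 × 8 × 8 = 640
  FM-3: 5 × 9 × 3 = 135
  FM-4: 9 × 9 × 10 = 810
  FM-5: 8 × 9 × 5 = 360
  FM-6: 7 × 5 × 2 = 70
  FM-7: 5 × 8 × 7 = 280
Highest RPN is 810 → FM-4.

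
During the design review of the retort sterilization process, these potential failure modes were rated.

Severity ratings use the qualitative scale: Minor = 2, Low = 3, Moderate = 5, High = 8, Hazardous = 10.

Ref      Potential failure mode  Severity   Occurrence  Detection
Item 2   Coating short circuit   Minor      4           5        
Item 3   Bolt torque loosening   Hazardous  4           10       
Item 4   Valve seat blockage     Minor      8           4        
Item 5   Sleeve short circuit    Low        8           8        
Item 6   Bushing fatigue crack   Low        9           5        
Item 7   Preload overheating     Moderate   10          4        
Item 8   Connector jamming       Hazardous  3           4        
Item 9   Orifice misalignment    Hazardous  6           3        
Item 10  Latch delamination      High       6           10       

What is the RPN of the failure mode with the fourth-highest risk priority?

RPN = Severity × Occurrence × Detection:
  Item 2: 2 × 4 × 5 = 40
  Item 3: 10 × 4 × 10 = 400
  Item 4: 2 × 8 × 4 = 64
  Item 5: 3 × 8 × 8 = 192
  Item 6: 3 × 9 × 5 = 135
  Item 7: 5 × 10 × 4 = 200
  Item 8: 10 × 3 × 4 = 120
  Item 9: 10 × 6 × 3 = 180
  Item 10: 8 × 6 × 10 = 480
Sorted descending: 480, 400, 200, 192, 180, 135, 120, 64, 40.
The fourth-highest RPN is 192 (Item 5).

192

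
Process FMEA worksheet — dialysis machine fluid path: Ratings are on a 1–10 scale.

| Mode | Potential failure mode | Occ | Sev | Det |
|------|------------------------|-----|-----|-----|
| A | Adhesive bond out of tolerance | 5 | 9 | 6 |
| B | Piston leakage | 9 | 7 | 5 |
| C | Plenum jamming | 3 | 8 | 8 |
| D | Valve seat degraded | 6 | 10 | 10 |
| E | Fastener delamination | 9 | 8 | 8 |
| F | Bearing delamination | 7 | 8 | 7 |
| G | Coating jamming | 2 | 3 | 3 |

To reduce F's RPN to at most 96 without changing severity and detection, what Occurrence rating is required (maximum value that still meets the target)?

1

F: S=8, O=7, D=7 → current RPN = 392.
Fixed product = 56. Need 56 × O ≤ 96, so O ≤ 96/56 = 1.71.
Maximum integer Occurrence rating = 1 (gives RPN 56; O=2 would give 112 > 96).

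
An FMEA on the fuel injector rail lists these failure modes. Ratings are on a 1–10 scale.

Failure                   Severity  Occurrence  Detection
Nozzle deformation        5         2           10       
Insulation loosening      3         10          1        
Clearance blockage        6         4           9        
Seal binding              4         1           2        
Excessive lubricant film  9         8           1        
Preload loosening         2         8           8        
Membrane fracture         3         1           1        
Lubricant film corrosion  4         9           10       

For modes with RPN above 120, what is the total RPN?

RPN = Severity × Occurrence × Detection:
  Nozzle deformation: 5 × 2 × 10 = 100
  Insulation loosening: 3 × 10 × 1 = 30
  Clearance blockage: 6 × 4 × 9 = 216
  Seal binding: 4 × 1 × 2 = 8
  Excessive lubricant film: 9 × 8 × 1 = 72
  Preload loosening: 2 × 8 × 8 = 128
  Membrane fracture: 3 × 1 × 1 = 3
  Lubricant film corrosion: 4 × 9 × 10 = 360
RPN > 120: Clearance blockage (216), Preload loosening (128), Lubricant film corrosion (360).
Sum: 216 + 128 + 360 = 704.

704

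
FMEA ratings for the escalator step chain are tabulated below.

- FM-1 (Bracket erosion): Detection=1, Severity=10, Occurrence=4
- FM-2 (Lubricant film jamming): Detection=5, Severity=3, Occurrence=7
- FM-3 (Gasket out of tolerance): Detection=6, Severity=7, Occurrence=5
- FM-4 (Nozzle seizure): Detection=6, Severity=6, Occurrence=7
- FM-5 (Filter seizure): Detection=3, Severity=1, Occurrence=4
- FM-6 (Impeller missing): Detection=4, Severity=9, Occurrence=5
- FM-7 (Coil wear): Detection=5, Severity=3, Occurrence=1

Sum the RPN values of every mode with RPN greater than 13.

802

RPN = Severity × Occurrence × Detection:
  FM-1: 10 × 4 × 1 = 40
  FM-2: 3 × 7 × 5 = 105
  FM-3: 7 × 5 × 6 = 210
  FM-4: 6 × 7 × 6 = 252
  FM-5: 1 × 4 × 3 = 12
  FM-6: 9 × 5 × 4 = 180
  FM-7: 3 × 1 × 5 = 15
RPN > 13: FM-1 (40), FM-2 (105), FM-3 (210), FM-4 (252), FM-6 (180), FM-7 (15).
Sum: 40 + 105 + 210 + 252 + 180 + 15 = 802.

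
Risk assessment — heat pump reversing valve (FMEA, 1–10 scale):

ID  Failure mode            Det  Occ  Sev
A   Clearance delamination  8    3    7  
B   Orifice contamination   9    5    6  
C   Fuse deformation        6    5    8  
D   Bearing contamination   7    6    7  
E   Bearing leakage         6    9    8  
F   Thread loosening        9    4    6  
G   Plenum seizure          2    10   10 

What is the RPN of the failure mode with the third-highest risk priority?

270

RPN = Severity × Occurrence × Detection:
  A: 7 × 3 × 8 = 168
  B: 6 × 5 × 9 = 270
  C: 8 × 5 × 6 = 240
  D: 7 × 6 × 7 = 294
  E: 8 × 9 × 6 = 432
  F: 6 × 4 × 9 = 216
  G: 10 × 10 × 2 = 200
Sorted descending: 432, 294, 270, 240, 216, 200, 168.
The third-highest RPN is 270 (B).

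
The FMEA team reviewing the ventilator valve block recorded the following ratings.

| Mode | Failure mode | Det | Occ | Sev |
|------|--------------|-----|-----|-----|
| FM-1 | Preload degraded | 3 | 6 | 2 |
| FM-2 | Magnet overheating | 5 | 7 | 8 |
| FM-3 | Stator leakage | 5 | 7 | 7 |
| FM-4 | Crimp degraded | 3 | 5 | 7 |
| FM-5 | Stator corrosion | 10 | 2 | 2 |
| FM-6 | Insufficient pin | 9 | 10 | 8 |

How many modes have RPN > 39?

RPN = Severity × Occurrence × Detection:
  FM-1: 2 × 6 × 3 = 36
  FM-2: 8 × 7 × 5 = 280
  FM-3: 7 × 7 × 5 = 245
  FM-4: 7 × 5 × 3 = 105
  FM-5: 2 × 2 × 10 = 40
  FM-6: 8 × 10 × 9 = 720
Modes with RPN > 39: FM-2 (280), FM-3 (245), FM-4 (105), FM-5 (40), FM-6 (720) → 5.

5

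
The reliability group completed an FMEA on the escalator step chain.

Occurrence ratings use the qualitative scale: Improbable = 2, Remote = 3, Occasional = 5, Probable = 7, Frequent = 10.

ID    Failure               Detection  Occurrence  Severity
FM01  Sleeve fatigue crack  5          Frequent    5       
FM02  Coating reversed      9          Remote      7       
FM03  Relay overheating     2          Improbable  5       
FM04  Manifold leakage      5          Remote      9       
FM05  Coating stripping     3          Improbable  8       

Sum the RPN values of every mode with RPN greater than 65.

RPN = Severity × Occurrence × Detection:
  FM01: 5 × 10 × 5 = 250
  FM02: 7 × 3 × 9 = 189
  FM03: 5 × 2 × 2 = 20
  FM04: 9 × 3 × 5 = 135
  FM05: 8 × 2 × 3 = 48
RPN > 65: FM01 (250), FM02 (189), FM04 (135).
Sum: 250 + 189 + 135 = 574.

574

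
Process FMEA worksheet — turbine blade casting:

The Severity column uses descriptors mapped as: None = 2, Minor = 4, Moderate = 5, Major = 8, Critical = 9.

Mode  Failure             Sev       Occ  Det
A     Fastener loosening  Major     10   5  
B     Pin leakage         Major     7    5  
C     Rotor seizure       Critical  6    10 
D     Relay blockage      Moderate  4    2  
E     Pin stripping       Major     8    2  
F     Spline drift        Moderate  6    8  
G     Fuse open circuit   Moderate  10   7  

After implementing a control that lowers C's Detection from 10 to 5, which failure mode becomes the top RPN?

RPN = Severity × Occurrence × Detection:
  A: 8 × 10 × 5 = 400
  B: 8 × 7 × 5 = 280
  C: 9 × 6 × 10 = 540
  D: 5 × 4 × 2 = 40
  E: 8 × 8 × 2 = 128
  F: 5 × 6 × 8 = 240
  G: 5 × 10 × 7 = 350
After action: C → 9 × 6 × 5 = 270.
Revised RPNs: A=400, G=350, B=280, C=270, F=240, E=128, D=40.
Highest is now A (400).

A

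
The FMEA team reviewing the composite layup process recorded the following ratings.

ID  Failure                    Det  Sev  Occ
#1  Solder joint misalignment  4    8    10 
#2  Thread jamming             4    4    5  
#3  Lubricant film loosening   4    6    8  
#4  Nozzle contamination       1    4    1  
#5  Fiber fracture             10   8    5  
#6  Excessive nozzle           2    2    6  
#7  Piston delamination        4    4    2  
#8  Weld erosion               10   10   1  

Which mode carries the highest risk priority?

#5

RPN = Severity × Occurrence × Detection:
  #1: 8 × 10 × 4 = 320
  #2: 4 × 5 × 4 = 80
  #3: 6 × 8 × 4 = 192
  #4: 4 × 1 × 1 = 4
  #5: 8 × 5 × 10 = 400
  #6: 2 × 6 × 2 = 24
  #7: 4 × 2 × 4 = 32
  #8: 10 × 1 × 10 = 100
Highest RPN is 400 → #5.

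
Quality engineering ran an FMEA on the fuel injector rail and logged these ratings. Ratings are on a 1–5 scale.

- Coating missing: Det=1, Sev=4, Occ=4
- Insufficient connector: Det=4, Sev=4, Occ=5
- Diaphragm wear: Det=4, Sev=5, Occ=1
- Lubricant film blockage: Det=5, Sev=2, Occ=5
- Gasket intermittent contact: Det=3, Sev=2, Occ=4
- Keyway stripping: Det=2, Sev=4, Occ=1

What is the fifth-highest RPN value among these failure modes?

RPN = Severity × Occurrence × Detection:
  Coating missing: 4 × 4 × 1 = 16
  Insufficient connector: 4 × 5 × 4 = 80
  Diaphragm wear: 5 × 1 × 4 = 20
  Lubricant film blockage: 2 × 5 × 5 = 50
  Gasket intermittent contact: 2 × 4 × 3 = 24
  Keyway stripping: 4 × 1 × 2 = 8
Sorted descending: 80, 50, 24, 20, 16, 8.
The fifth-highest RPN is 16 (Coating missing).

16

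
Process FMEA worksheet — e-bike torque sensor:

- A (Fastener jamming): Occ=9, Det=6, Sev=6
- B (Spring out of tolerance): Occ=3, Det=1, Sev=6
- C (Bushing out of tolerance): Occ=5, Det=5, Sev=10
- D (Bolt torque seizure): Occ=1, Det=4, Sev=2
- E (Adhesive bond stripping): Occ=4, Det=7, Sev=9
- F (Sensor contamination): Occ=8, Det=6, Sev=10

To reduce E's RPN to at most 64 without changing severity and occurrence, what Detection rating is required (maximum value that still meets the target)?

E: S=9, O=4, D=7 → current RPN = 252.
Fixed product = 36. Need 36 × D ≤ 64, so D ≤ 64/36 = 1.78.
Maximum integer Detection rating = 1 (gives RPN 36; D=2 would give 72 > 64).

1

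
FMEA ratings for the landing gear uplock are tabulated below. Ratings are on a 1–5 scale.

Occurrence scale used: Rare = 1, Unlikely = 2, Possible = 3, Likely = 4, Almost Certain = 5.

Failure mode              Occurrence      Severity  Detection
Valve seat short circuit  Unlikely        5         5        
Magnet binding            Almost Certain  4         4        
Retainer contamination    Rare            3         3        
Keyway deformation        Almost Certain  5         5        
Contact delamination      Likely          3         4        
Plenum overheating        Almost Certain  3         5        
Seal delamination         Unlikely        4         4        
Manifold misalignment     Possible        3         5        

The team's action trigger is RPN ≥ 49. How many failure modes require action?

4

RPN = Severity × Occurrence × Detection:
  Valve seat short circuit: 5 × 2 × 5 = 50
  Magnet binding: 4 × 5 × 4 = 80
  Retainer contamination: 3 × 1 × 3 = 9
  Keyway deformation: 5 × 5 × 5 = 125
  Contact delamination: 3 × 4 × 4 = 48
  Plenum overheating: 3 × 5 × 5 = 75
  Seal delamination: 4 × 2 × 4 = 32
  Manifold misalignment: 3 × 3 × 5 = 45
Modes with RPN ≥ 49: Valve seat short circuit (50), Magnet binding (80), Keyway deformation (125), Plenum overheating (75) → 4.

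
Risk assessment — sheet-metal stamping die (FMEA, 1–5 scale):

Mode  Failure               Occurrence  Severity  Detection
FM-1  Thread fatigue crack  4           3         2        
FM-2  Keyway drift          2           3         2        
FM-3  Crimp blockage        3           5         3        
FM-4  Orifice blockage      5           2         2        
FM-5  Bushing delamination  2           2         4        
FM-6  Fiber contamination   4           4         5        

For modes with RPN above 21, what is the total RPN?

149

RPN = Severity × Occurrence × Detection:
  FM-1: 3 × 4 × 2 = 24
  FM-2: 3 × 2 × 2 = 12
  FM-3: 5 × 3 × 3 = 45
  FM-4: 2 × 5 × 2 = 20
  FM-5: 2 × 2 × 4 = 16
  FM-6: 4 × 4 × 5 = 80
RPN > 21: FM-1 (24), FM-3 (45), FM-6 (80).
Sum: 24 + 45 + 80 = 149.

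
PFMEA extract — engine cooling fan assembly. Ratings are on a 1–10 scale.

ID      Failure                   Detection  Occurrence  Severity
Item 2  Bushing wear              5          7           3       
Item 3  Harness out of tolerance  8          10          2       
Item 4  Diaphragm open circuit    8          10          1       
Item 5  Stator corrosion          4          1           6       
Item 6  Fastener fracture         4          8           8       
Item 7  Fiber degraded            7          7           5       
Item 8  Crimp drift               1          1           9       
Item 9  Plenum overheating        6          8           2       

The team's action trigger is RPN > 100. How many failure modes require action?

RPN = Severity × Occurrence × Detection:
  Item 2: 3 × 7 × 5 = 105
  Item 3: 2 × 10 × 8 = 160
  Item 4: 1 × 10 × 8 = 80
  Item 5: 6 × 1 × 4 = 24
  Item 6: 8 × 8 × 4 = 256
  Item 7: 5 × 7 × 7 = 245
  Item 8: 9 × 1 × 1 = 9
  Item 9: 2 × 8 × 6 = 96
Modes with RPN > 100: Item 2 (105), Item 3 (160), Item 6 (256), Item 7 (245) → 4.

4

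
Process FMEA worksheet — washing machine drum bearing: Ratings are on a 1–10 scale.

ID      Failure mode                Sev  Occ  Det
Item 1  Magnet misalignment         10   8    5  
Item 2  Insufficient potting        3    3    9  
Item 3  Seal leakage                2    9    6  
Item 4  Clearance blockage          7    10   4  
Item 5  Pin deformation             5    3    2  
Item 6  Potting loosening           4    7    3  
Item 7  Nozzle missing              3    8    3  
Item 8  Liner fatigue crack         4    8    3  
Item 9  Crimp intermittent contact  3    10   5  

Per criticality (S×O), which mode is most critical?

Criticality = Severity × Occurrence:
  Item 1: 10 × 8 = 80
  Item 2: 3 × 3 = 9
  Item 3: 2 × 9 = 18
  Item 4: 7 × 10 = 70
  Item 5: 5 × 3 = 15
  Item 6: 4 × 7 = 28
  Item 7: 3 × 8 = 24
  Item 8: 4 × 8 = 32
  Item 9: 3 × 10 = 30
Highest criticality is 80 → Item 1.

Item 1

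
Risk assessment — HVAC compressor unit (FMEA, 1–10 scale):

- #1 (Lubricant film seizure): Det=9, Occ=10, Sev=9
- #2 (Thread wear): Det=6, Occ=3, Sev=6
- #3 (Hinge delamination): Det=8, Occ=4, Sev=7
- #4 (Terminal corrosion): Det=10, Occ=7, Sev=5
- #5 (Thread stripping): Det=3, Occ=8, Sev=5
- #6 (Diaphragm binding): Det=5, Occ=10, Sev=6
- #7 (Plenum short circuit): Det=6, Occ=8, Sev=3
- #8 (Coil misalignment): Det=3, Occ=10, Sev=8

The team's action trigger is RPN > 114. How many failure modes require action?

7

RPN = Severity × Occurrence × Detection:
  #1: 9 × 10 × 9 = 810
  #2: 6 × 3 × 6 = 108
  #3: 7 × 4 × 8 = 224
  #4: 5 × 7 × 10 = 350
  #5: 5 × 8 × 3 = 120
  #6: 6 × 10 × 5 = 300
  #7: 3 × 8 × 6 = 144
  #8: 8 × 10 × 3 = 240
Modes with RPN > 114: #1 (810), #3 (224), #4 (350), #5 (120), #6 (300), #7 (144), #8 (240) → 7.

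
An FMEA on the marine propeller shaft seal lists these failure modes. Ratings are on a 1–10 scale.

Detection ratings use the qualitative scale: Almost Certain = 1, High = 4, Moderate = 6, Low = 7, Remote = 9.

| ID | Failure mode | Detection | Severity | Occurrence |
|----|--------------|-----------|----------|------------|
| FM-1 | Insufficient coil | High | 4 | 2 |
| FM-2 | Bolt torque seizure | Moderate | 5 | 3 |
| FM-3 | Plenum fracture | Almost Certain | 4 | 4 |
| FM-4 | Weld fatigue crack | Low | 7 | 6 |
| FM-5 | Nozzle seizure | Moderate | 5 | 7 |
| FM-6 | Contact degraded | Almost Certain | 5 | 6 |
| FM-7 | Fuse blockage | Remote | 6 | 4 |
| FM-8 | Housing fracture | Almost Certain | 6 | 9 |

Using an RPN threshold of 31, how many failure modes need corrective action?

6

RPN = Severity × Occurrence × Detection:
  FM-1: 4 × 2 × 4 = 32
  FM-2: 5 × 3 × 6 = 90
  FM-3: 4 × 4 × 1 = 16
  FM-4: 7 × 6 × 7 = 294
  FM-5: 5 × 7 × 6 = 210
  FM-6: 5 × 6 × 1 = 30
  FM-7: 6 × 4 × 9 = 216
  FM-8: 6 × 9 × 1 = 54
Modes with RPN ≥ 31: FM-1 (32), FM-2 (90), FM-4 (294), FM-5 (210), FM-7 (216), FM-8 (54) → 6.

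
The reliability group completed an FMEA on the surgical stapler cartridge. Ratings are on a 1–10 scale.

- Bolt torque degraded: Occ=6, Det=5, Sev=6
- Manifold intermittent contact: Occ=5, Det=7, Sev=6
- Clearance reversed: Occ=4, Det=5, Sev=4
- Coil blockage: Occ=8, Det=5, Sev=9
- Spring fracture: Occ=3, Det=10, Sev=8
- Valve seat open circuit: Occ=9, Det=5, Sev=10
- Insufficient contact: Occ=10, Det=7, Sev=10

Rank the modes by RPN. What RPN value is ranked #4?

RPN = Severity × Occurrence × Detection:
  Bolt torque degraded: 6 × 6 × 5 = 180
  Manifold intermittent contact: 6 × 5 × 7 = 210
  Clearance reversed: 4 × 4 × 5 = 80
  Coil blockage: 9 × 8 × 5 = 360
  Spring fracture: 8 × 3 × 10 = 240
  Valve seat open circuit: 10 × 9 × 5 = 450
  Insufficient contact: 10 × 10 × 7 = 700
Sorted descending: 700, 450, 360, 240, 210, 180, 80.
The fourth-highest RPN is 240 (Spring fracture).

240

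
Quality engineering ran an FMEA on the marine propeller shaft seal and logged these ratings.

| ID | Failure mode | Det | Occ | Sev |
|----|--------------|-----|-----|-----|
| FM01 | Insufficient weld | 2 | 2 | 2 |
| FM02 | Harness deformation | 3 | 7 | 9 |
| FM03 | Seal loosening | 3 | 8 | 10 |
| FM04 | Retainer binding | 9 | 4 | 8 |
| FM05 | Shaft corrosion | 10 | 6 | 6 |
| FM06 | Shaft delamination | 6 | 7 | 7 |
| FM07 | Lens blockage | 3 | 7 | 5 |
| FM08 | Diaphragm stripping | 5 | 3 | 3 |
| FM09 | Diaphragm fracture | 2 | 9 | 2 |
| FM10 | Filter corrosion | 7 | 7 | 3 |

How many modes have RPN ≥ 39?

RPN = Severity × Occurrence × Detection:
  FM01: 2 × 2 × 2 = 8
  FM02: 9 × 7 × 3 = 189
  FM03: 10 × 8 × 3 = 240
  FM04: 8 × 4 × 9 = 288
  FM05: 6 × 6 × 10 = 360
  FM06: 7 × 7 × 6 = 294
  FM07: 5 × 7 × 3 = 105
  FM08: 3 × 3 × 5 = 45
  FM09: 2 × 9 × 2 = 36
  FM10: 3 × 7 × 7 = 147
Modes with RPN ≥ 39: FM02 (189), FM03 (240), FM04 (288), FM05 (360), FM06 (294), FM07 (105), FM08 (45), FM10 (147) → 8.

8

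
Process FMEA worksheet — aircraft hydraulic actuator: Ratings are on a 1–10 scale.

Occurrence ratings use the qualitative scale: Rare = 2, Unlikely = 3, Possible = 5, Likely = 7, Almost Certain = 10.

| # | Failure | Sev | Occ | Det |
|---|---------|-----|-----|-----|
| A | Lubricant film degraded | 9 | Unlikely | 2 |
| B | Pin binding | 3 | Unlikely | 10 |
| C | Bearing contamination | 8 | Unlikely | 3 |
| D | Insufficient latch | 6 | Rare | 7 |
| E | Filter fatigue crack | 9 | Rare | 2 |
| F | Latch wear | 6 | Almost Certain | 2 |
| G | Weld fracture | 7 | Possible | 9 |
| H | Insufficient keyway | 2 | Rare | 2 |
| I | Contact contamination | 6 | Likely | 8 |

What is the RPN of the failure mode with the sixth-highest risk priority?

72

RPN = Severity × Occurrence × Detection:
  A: 9 × 3 × 2 = 54
  B: 3 × 3 × 10 = 90
  C: 8 × 3 × 3 = 72
  D: 6 × 2 × 7 = 84
  E: 9 × 2 × 2 = 36
  F: 6 × 10 × 2 = 120
  G: 7 × 5 × 9 = 315
  H: 2 × 2 × 2 = 8
  I: 6 × 7 × 8 = 336
Sorted descending: 336, 315, 120, 90, 84, 72, 54, 36, 8.
The sixth-highest RPN is 72 (C).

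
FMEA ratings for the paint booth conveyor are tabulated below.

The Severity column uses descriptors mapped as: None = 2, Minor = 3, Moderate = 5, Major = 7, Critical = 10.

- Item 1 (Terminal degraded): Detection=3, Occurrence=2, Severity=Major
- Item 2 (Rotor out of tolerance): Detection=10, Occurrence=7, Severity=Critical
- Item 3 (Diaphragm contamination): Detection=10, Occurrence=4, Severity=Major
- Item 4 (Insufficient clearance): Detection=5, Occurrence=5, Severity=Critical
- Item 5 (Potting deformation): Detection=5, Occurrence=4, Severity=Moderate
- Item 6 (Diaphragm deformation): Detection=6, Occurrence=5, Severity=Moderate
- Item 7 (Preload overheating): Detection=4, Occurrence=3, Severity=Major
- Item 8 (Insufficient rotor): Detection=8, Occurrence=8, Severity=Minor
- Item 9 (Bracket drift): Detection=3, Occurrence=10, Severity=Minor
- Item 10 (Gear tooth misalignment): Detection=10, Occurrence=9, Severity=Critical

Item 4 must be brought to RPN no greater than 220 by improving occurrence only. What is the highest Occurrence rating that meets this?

4

Item 4: S=10, O=5, D=5 → current RPN = 250.
Fixed product = 50. Need 50 × O ≤ 220, so O ≤ 220/50 = 4.40.
Maximum integer Occurrence rating = 4 (gives RPN 200; O=5 would give 250 > 220).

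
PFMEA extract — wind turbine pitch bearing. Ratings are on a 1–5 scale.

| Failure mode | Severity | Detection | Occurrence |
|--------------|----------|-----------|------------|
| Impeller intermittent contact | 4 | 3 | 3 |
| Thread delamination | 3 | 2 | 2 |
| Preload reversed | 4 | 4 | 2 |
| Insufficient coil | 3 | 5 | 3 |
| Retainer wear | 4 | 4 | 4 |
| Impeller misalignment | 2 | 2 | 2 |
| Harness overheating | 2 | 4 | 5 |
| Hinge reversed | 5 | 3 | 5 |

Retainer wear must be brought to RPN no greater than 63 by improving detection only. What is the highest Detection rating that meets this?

Retainer wear: S=4, O=4, D=4 → current RPN = 64.
Fixed product = 16. Need 16 × D ≤ 63, so D ≤ 63/16 = 3.94.
Maximum integer Detection rating = 3 (gives RPN 48; D=4 would give 64 > 63).

3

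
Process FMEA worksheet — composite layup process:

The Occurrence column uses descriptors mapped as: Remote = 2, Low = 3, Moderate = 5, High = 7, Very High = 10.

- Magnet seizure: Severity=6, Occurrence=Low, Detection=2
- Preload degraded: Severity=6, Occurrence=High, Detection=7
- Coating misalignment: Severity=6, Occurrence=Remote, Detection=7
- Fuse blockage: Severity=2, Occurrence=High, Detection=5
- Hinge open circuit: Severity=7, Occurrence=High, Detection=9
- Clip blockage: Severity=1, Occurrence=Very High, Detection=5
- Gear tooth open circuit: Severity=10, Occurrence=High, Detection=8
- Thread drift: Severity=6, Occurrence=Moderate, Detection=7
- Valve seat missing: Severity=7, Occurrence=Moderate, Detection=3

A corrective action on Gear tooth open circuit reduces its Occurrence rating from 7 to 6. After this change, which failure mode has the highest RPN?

RPN = Severity × Occurrence × Detection:
  Magnet seizure: 6 × 3 × 2 = 36
  Preload degraded: 6 × 7 × 7 = 294
  Coating misalignment: 6 × 2 × 7 = 84
  Fuse blockage: 2 × 7 × 5 = 70
  Hinge open circuit: 7 × 7 × 9 = 441
  Clip blockage: 1 × 10 × 5 = 50
  Gear tooth open circuit: 10 × 7 × 8 = 560
  Thread drift: 6 × 5 × 7 = 210
  Valve seat missing: 7 × 5 × 3 = 105
After action: Gear tooth open circuit → 10 × 6 × 8 = 480.
Revised RPNs: Gear tooth open circuit=480, Hinge open circuit=441, Preload degraded=294, Thread drift=210, Valve seat missing=105, Coating misalignment=84, Fuse blockage=70, Clip blockage=50, Magnet seizure=36.
Highest is now Gear tooth open circuit (480).

Gear tooth open circuit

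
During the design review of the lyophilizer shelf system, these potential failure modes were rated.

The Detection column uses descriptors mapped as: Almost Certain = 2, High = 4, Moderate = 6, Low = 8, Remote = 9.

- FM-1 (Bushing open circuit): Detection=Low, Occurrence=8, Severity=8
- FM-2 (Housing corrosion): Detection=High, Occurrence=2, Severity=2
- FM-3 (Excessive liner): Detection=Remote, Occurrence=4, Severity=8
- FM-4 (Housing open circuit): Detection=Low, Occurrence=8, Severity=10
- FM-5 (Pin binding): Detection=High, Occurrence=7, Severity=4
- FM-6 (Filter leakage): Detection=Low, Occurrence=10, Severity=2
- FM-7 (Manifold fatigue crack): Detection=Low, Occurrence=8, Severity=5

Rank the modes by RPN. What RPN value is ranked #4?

288

RPN = Severity × Occurrence × Detection:
  FM-1: 8 × 8 × 8 = 512
  FM-2: 2 × 2 × 4 = 16
  FM-3: 8 × 4 × 9 = 288
  FM-4: 10 × 8 × 8 = 640
  FM-5: 4 × 7 × 4 = 112
  FM-6: 2 × 10 × 8 = 160
  FM-7: 5 × 8 × 8 = 320
Sorted descending: 640, 512, 320, 288, 160, 112, 16.
The fourth-highest RPN is 288 (FM-3).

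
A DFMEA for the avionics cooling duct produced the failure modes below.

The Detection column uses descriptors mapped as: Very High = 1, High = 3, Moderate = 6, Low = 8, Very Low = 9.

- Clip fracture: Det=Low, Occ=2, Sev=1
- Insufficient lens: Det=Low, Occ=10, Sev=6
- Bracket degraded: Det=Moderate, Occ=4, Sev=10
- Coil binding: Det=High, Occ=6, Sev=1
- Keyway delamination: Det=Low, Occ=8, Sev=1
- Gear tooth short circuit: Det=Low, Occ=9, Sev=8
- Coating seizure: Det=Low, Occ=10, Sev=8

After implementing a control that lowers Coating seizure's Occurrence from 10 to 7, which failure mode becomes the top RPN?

Gear tooth short circuit

RPN = Severity × Occurrence × Detection:
  Clip fracture: 1 × 2 × 8 = 16
  Insufficient lens: 6 × 10 × 8 = 480
  Bracket degraded: 10 × 4 × 6 = 240
  Coil binding: 1 × 6 × 3 = 18
  Keyway delamination: 1 × 8 × 8 = 64
  Gear tooth short circuit: 8 × 9 × 8 = 576
  Coating seizure: 8 × 10 × 8 = 640
After action: Coating seizure → 8 × 7 × 8 = 448.
Revised RPNs: Gear tooth short circuit=576, Insufficient lens=480, Coating seizure=448, Bracket degraded=240, Keyway delamination=64, Coil binding=18, Clip fracture=16.
Highest is now Gear tooth short circuit (576).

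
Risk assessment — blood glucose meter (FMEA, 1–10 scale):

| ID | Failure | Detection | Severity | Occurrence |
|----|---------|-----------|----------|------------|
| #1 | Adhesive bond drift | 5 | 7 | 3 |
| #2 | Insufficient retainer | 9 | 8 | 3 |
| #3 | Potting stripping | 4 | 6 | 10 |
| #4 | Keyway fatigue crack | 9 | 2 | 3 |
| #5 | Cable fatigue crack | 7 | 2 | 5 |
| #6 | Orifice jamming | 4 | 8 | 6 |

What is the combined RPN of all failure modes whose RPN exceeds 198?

RPN = Severity × Occurrence × Detection:
  #1: 7 × 3 × 5 = 105
  #2: 8 × 3 × 9 = 216
  #3: 6 × 10 × 4 = 240
  #4: 2 × 3 × 9 = 54
  #5: 2 × 5 × 7 = 70
  #6: 8 × 6 × 4 = 192
RPN > 198: #2 (216), #3 (240).
Sum: 216 + 240 = 456.

456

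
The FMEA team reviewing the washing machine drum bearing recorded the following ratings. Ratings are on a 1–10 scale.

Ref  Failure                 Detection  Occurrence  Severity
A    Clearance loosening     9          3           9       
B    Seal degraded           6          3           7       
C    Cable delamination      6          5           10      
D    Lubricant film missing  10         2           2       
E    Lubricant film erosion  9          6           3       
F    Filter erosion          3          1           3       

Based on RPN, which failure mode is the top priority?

C

RPN = Severity × Occurrence × Detection:
  A: 9 × 3 × 9 = 243
  B: 7 × 3 × 6 = 126
  C: 10 × 5 × 6 = 300
  D: 2 × 2 × 10 = 40
  E: 3 × 6 × 9 = 162
  F: 3 × 1 × 3 = 9
Highest RPN is 300 → C.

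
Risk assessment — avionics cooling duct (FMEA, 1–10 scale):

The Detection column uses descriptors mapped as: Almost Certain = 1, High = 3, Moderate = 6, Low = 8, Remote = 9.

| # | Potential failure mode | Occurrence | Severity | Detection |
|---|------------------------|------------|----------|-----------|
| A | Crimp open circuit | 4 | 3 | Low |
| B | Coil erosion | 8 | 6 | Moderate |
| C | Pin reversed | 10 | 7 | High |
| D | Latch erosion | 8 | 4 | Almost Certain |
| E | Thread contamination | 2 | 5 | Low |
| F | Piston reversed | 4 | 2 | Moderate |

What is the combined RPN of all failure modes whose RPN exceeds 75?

674

RPN = Severity × Occurrence × Detection:
  A: 3 × 4 × 8 = 96
  B: 6 × 8 × 6 = 288
  C: 7 × 10 × 3 = 210
  D: 4 × 8 × 1 = 32
  E: 5 × 2 × 8 = 80
  F: 2 × 4 × 6 = 48
RPN > 75: A (96), B (288), C (210), E (80).
Sum: 96 + 288 + 210 + 80 = 674.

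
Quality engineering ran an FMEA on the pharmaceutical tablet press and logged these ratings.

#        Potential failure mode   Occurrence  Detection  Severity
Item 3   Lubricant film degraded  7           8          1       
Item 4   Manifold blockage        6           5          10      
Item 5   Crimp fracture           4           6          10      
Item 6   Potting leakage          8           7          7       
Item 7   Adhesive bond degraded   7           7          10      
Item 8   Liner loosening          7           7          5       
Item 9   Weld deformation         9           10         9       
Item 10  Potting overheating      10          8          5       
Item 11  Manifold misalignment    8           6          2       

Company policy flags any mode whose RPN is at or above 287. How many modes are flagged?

5

RPN = Severity × Occurrence × Detection:
  Item 3: 1 × 7 × 8 = 56
  Item 4: 10 × 6 × 5 = 300
  Item 5: 10 × 4 × 6 = 240
  Item 6: 7 × 8 × 7 = 392
  Item 7: 10 × 7 × 7 = 490
  Item 8: 5 × 7 × 7 = 245
  Item 9: 9 × 9 × 10 = 810
  Item 10: 5 × 10 × 8 = 400
  Item 11: 2 × 8 × 6 = 96
Modes with RPN ≥ 287: Item 4 (300), Item 6 (392), Item 7 (490), Item 9 (810), Item 10 (400) → 5.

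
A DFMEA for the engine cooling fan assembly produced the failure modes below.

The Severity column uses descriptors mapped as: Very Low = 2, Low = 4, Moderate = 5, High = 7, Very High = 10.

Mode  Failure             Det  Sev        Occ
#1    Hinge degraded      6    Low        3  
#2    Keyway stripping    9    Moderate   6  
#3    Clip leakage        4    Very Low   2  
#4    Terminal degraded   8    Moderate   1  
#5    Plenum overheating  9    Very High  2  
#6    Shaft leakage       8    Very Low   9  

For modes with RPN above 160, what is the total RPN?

450

RPN = Severity × Occurrence × Detection:
  #1: 4 × 3 × 6 = 72
  #2: 5 × 6 × 9 = 270
  #3: 2 × 2 × 4 = 16
  #4: 5 × 1 × 8 = 40
  #5: 10 × 2 × 9 = 180
  #6: 2 × 9 × 8 = 144
RPN > 160: #2 (270), #5 (180).
Sum: 270 + 180 = 450.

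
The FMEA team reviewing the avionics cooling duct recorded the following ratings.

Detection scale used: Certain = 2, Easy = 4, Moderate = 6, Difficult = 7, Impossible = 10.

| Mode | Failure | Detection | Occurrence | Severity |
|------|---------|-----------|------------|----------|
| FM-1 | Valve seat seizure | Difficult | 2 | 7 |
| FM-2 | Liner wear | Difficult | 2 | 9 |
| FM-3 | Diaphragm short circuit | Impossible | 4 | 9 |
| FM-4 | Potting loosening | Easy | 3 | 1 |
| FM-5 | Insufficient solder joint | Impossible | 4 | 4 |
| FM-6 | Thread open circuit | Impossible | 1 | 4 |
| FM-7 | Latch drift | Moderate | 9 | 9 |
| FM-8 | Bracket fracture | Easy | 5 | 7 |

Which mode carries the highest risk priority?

RPN = Severity × Occurrence × Detection:
  FM-1: 7 × 2 × 7 = 98
  FM-2: 9 × 2 × 7 = 126
  FM-3: 9 × 4 × 10 = 360
  FM-4: 1 × 3 × 4 = 12
  FM-5: 4 × 4 × 10 = 160
  FM-6: 4 × 1 × 10 = 40
  FM-7: 9 × 9 × 6 = 486
  FM-8: 7 × 5 × 4 = 140
Highest RPN is 486 → FM-7.

FM-7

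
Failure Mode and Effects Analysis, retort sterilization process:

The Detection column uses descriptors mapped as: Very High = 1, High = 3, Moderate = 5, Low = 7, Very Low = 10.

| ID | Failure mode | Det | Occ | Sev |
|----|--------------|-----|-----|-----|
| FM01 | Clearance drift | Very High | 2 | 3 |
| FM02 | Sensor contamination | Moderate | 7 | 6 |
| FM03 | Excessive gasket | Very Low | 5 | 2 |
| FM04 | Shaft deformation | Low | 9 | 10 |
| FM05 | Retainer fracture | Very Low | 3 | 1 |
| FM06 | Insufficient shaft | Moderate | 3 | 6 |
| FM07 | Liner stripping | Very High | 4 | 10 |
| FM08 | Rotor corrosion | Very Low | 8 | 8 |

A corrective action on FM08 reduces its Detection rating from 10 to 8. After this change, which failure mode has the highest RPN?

FM04

RPN = Severity × Occurrence × Detection:
  FM01: 3 × 2 × 1 = 6
  FM02: 6 × 7 × 5 = 210
  FM03: 2 × 5 × 10 = 100
  FM04: 10 × 9 × 7 = 630
  FM05: 1 × 3 × 10 = 30
  FM06: 6 × 3 × 5 = 90
  FM07: 10 × 4 × 1 = 40
  FM08: 8 × 8 × 10 = 640
After action: FM08 → 8 × 8 × 8 = 512.
Revised RPNs: FM04=630, FM08=512, FM02=210, FM03=100, FM06=90, FM07=40, FM05=30, FM01=6.
Highest is now FM04 (630).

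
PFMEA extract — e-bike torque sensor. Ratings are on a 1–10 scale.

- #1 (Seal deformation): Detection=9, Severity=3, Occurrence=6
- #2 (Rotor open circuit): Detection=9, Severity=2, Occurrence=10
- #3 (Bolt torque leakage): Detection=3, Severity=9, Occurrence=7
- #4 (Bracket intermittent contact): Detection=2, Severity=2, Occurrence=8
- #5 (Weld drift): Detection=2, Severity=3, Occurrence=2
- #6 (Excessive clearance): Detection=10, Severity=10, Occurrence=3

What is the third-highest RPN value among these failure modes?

180

RPN = Severity × Occurrence × Detection:
  #1: 3 × 6 × 9 = 162
  #2: 2 × 10 × 9 = 180
  #3: 9 × 7 × 3 = 189
  #4: 2 × 8 × 2 = 32
  #5: 3 × 2 × 2 = 12
  #6: 10 × 3 × 10 = 300
Sorted descending: 300, 189, 180, 162, 32, 12.
The third-highest RPN is 180 (#2).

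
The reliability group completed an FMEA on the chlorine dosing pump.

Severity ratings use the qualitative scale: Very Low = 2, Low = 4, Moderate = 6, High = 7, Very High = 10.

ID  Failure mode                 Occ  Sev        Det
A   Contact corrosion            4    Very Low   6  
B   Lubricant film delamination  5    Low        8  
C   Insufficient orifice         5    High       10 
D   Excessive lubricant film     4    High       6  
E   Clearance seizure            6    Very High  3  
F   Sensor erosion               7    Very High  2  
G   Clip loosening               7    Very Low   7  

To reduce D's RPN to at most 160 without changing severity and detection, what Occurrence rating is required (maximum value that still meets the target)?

3

D: S=7, O=4, D=6 → current RPN = 168.
Fixed product = 42. Need 42 × O ≤ 160, so O ≤ 160/42 = 3.81.
Maximum integer Occurrence rating = 3 (gives RPN 126; O=4 would give 168 > 160).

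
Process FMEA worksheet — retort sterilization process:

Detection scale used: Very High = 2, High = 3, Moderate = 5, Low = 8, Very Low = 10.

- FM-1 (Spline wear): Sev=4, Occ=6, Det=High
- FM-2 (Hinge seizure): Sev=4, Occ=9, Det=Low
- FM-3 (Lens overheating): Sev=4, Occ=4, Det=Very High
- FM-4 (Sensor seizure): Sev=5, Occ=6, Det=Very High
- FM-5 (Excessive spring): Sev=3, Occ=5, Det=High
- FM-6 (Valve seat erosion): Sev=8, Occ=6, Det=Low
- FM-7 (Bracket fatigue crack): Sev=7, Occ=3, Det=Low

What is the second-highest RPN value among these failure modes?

288

RPN = Severity × Occurrence × Detection:
  FM-1: 4 × 6 × 3 = 72
  FM-2: 4 × 9 × 8 = 288
  FM-3: 4 × 4 × 2 = 32
  FM-4: 5 × 6 × 2 = 60
  FM-5: 3 × 5 × 3 = 45
  FM-6: 8 × 6 × 8 = 384
  FM-7: 7 × 3 × 8 = 168
Sorted descending: 384, 288, 168, 72, 60, 45, 32.
The second-highest RPN is 288 (FM-2).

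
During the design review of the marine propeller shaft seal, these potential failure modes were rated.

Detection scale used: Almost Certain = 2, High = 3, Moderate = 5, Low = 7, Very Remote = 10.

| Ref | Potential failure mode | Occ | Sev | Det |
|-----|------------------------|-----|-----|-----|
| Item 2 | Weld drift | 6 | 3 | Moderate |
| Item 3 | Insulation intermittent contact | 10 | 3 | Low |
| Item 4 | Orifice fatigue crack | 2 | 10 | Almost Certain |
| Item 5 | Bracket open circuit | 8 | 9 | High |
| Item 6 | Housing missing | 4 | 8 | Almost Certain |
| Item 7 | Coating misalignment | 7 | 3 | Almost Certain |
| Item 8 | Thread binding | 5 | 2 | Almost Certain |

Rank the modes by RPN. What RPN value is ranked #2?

RPN = Severity × Occurrence × Detection:
  Item 2: 3 × 6 × 5 = 90
  Item 3: 3 × 10 × 7 = 210
  Item 4: 10 × 2 × 2 = 40
  Item 5: 9 × 8 × 3 = 216
  Item 6: 8 × 4 × 2 = 64
  Item 7: 3 × 7 × 2 = 42
  Item 8: 2 × 5 × 2 = 20
Sorted descending: 216, 210, 90, 64, 42, 40, 20.
The second-highest RPN is 210 (Item 3).

210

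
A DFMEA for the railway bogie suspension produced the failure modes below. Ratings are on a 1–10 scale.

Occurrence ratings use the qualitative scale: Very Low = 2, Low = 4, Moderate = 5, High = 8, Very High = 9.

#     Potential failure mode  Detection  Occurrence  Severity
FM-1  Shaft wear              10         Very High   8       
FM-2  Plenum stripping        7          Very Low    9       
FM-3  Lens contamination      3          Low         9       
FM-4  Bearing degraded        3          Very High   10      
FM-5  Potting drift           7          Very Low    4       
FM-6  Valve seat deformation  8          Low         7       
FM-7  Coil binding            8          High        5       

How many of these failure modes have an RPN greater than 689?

RPN = Severity × Occurrence × Detection:
  FM-1: 8 × 9 × 10 = 720
  FM-2: 9 × 2 × 7 = 126
  FM-3: 9 × 4 × 3 = 108
  FM-4: 10 × 9 × 3 = 270
  FM-5: 4 × 2 × 7 = 56
  FM-6: 7 × 4 × 8 = 224
  FM-7: 5 × 8 × 8 = 320
Modes with RPN > 689: FM-1 (720) → 1.

1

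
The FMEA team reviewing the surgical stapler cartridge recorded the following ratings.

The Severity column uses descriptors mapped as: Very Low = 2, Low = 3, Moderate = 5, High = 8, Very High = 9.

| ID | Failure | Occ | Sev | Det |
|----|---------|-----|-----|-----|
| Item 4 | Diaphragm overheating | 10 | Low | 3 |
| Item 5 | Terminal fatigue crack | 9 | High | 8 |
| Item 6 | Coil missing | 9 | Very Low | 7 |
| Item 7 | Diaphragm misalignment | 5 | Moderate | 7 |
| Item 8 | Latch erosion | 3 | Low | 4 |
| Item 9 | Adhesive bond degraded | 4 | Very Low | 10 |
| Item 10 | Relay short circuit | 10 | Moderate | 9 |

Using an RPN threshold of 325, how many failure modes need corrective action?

2

RPN = Severity × Occurrence × Detection:
  Item 4: 3 × 10 × 3 = 90
  Item 5: 8 × 9 × 8 = 576
  Item 6: 2 × 9 × 7 = 126
  Item 7: 5 × 5 × 7 = 175
  Item 8: 3 × 3 × 4 = 36
  Item 9: 2 × 4 × 10 = 80
  Item 10: 5 × 10 × 9 = 450
Modes with RPN ≥ 325: Item 5 (576), Item 10 (450) → 2.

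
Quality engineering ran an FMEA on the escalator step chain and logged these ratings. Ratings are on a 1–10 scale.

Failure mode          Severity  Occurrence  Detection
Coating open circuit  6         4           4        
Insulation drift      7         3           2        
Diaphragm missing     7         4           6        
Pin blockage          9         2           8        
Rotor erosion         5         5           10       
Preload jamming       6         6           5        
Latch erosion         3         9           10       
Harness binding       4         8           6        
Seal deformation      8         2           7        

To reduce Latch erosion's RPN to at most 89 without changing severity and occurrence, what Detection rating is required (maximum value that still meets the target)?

Latch erosion: S=3, O=9, D=10 → current RPN = 270.
Fixed product = 27. Need 27 × D ≤ 89, so D ≤ 89/27 = 3.30.
Maximum integer Detection rating = 3 (gives RPN 81; D=4 would give 108 > 89).

3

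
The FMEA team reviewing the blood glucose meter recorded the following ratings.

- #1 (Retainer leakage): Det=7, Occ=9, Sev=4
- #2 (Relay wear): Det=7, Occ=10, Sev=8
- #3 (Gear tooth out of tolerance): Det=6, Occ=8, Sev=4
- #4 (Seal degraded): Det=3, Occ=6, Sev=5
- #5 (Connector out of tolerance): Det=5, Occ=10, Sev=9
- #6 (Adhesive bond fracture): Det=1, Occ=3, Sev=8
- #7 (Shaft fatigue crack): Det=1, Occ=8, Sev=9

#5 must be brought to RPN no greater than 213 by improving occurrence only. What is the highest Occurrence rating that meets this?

#5: S=9, O=10, D=5 → current RPN = 450.
Fixed product = 45. Need 45 × O ≤ 213, so O ≤ 213/45 = 4.73.
Maximum integer Occurrence rating = 4 (gives RPN 180; O=5 would give 225 > 213).

4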